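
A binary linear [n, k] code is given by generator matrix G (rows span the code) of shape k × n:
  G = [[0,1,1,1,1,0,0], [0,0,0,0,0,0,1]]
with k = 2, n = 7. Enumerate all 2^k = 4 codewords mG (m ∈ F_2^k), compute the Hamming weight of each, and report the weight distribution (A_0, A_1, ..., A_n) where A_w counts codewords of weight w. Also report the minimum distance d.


Weight distribution: A_0 = 1, A_1 = 1, A_4 = 1, A_5 = 1. Minimum distance d = 1.

Enumerate all 2^2 = 4 messages m ∈ F_2^2.
For each, compute codeword c = mG in F_2^7, then tally its weight.
  m = 00 → c = 0000000, weight = 0.
  m = 10 → c = 0111100, weight = 4.
  m = 01 → c = 0000001, weight = 1.
  m = 11 → c = 0111101, weight = 5.
Tally weights:
  weight 0: 1 codewords.
  weight 1: 1 codewords.
  weight 4: 1 codewords.
  weight 5: 1 codewords.
Minimum distance d = smallest w > 0 with A_w > 0 = 1.
Sanity: Σ A_w = 4 = 2^2 = 4 ✓.


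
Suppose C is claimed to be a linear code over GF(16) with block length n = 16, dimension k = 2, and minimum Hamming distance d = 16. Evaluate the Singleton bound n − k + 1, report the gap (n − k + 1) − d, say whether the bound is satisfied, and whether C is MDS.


Singleton RHS = n − k + 1 = 15, slack = -1, bound violated (no such code; not MDS).

Singleton bound: d ≤ n − k + 1.
Here n = 16, k = 2, so n − k + 1 = 15.
Given d = 16, check d ≤ 15: NO.
Slack = (n − k + 1) − d = -1.
The slack is negative: d = 16 exceeds n − k + 1 = 15 by 1, so the Singleton bound is violated and no linear [16, 2, 16]_16 code can exist. In particular it is not MDS (MDS requires d = n − k + 1 exactly).
Description: the claimed parameters are [16, 2, 16]_16; such a code would be impossible (violates the Singleton bound).


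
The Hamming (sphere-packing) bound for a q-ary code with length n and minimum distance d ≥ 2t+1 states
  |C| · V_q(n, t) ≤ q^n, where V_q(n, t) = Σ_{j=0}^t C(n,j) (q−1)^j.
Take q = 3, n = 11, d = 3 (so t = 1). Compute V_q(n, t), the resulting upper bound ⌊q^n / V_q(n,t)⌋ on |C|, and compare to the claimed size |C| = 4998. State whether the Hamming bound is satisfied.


V_q(n, t) = 23, q^n = 177147, Hamming bound = 7702, |C| = 4998 ≤ bound (satisfied).

Step 1: Compute V_q(n, t) = Σ_{j=0}^1 C(n, j) (q−1)^j.
  j = 0: C(11,0)·(2)^0 = 1·1 = 1.
  j = 1: C(11,1)·(2)^1 = 11·2 = 22.
  V_q(n, t) = 1 + 22 = 23.
Step 2: q^n = 3^11 = 177147.
Step 3: Hamming bound ⌊q^n / V_q(n,t)⌋ = ⌊177147/23⌋ = 7702.
Step 4: Compare |C| = 4998 to 7702: satisfied.
The claimed |C| lies below the Hamming bound.


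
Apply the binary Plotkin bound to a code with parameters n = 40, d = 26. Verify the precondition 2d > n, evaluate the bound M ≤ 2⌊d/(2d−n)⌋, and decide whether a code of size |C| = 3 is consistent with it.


Plotkin bound M ≤ 4; given |C| = 3 ≤ bound (satisfied).

Check applicability: 2d = 52, n = 40.
2d − n = 12 > 0, so Plotkin applies.
Compute d/(2d−n) = 26/12 ≈ 2.1667.
⌊d/(2d−n)⌋ = 2.
Plotkin bound: M ≤ 2·2 = 4.
Given |C| = 3, check: satisfied.
This |C| is below the Plotkin bound.


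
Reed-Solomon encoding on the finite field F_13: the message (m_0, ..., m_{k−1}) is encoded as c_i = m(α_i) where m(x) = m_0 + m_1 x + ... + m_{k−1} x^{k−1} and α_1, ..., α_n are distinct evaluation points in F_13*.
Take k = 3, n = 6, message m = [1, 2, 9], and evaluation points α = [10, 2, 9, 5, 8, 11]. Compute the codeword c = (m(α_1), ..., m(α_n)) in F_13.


c = [11, 2, 7, 2, 8, 7]

Message polynomial: m(x) = 1 + 2·x + 9·x^2 (mod 13).
For each evaluation point α_i, compute m(α_i) mod 13:
  α_1 = 10: Horner steps 9 → 1 → 11, so m(10) = 11.
  α_2 = 2: Horner steps 9 → 7 → 2, so m(2) = 2.
  α_3 = 9: Horner steps 9 → 5 → 7, so m(9) = 7.
  α_4 = 5: Horner steps 9 → 8 → 2, so m(5) = 2.
  α_5 = 8: Horner steps 9 → 9 → 8, so m(8) = 8.
  α_6 = 11: Horner steps 9 → 10 → 7, so m(11) = 7.
Codeword c = [11, 2, 7, 2, 8, 7] ∈ F_13^6.


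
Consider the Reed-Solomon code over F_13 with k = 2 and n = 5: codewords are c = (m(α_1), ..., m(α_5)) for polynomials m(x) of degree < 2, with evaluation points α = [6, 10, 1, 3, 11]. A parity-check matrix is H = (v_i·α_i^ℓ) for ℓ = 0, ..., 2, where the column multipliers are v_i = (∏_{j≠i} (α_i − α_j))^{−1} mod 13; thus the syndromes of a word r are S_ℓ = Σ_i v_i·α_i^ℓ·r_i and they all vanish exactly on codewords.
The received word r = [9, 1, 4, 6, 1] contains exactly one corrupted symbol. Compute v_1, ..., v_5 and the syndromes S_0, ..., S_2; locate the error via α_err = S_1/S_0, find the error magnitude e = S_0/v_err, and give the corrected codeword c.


S = (5, 11, 6), error at position 2, error magnitude e = 1, c = [9, 0, 4, 6, 1].

Step 1: column multipliers v_i = (∏_{j≠i}(α_i − α_j))^{−1} mod 13.
  i = 1 (α = 6): (6−10)(6−1)(6−3)(6−11) = (−4)·5·3·(−5) = 300 ≡ 1, so v_1 = 1^{−1} = 1 (mod 13).
  i = 2 (α = 10): (10−6)(10−1)(10−3)(10−11) = 4·9·7·(−1) = −252 ≡ 8, so v_2 = 8^{−1} = 5 (mod 13).
  i = 3 (α = 1): (1−6)(1−10)(1−3)(1−11) = (−5)·(−9)·(−2)·(−10) = 900 ≡ 3, so v_3 = 3^{−1} = 9 (mod 13).
  i = 4 (α = 3): (3−6)(3−10)(3−1)(3−11) = (−3)·(−7)·2·(−8) = −336 ≡ 2, so v_4 = 2^{−1} = 7 (mod 13).
  i = 5 (α = 11): (11−6)(11−10)(11−1)(11−3) = 5·1·10·8 = 400 ≡ 10, so v_5 = 10^{−1} = 4 (mod 13).
  v = [1, 5, 9, 7, 4].
Step 2: syndromes of r = [9, 1, 4, 6, 1] (all sums mod 13).
  S_0 = Σ v_i r_i = 1·9 + 5·1 + 9·4 + 7·6 + 4·1 = 96 ≡ 5.
  S_1 = Σ v_i α_i r_i = 1·6·9 + 5·10·1 + 9·1·4 + 7·3·6 + 4·11·1 = 310 ≡ 11.
  α_i^2 mod 13 = [10, 9, 1, 9, 4].
  S_2 = Σ v_i α_i^2 r_i = 1·10·9 + 5·9·1 + 9·1·4 + 7·9·6 + 4·4·1 = 565 ≡ 6.
  S = (5, 11, 6) ≠ 0, so r is not a codeword (an error is present).
Step 3: locate the error. For a single error e at position i, S_ℓ = v_i·e·α_i^ℓ, so α_err = S_1/S_0.
  S_0^{−1} = 5^{−1} = 8 (mod 13), so α_err = 11·8 = 88 ≡ 10 = α_2. Error position i = 2.
  Consistency check: S_2/S_1 = 6·6 = 36 ≡ 10 = α_err ✓ (single-error assumption holds).
Step 4: error magnitude e = S_0/v_2 = S_0·∏_{j≠2}(α_2 − α_j) = 5·8 = 40 ≡ 1 (mod 13).
Step 5: correct position 2: c_2 = r_2 − e = 1 − 1 ≡ 0 (mod 13). Hence c = [9, 0, 4, 6, 1].
  Check: interpolating c through the α_i gives m(x) = 3 + 1·x (degree < 2) with m(α_i) = c_i for every i, so c is indeed a codeword.


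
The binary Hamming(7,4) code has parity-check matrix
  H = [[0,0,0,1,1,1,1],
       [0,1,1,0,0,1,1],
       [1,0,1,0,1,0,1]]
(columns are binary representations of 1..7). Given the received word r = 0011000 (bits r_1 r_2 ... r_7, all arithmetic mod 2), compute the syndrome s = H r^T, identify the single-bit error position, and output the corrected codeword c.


s = (1, 1, 1)^T, error position = 7, corrected codeword c = 0011001

Compute s = H r^T mod 2 one row at a time:
  s_1 = 1 + 0 + 0 + 0 = 1 ≡ 1 (mod 2).
  s_2 = 0 + 1 + 0 + 0 = 1 ≡ 1 (mod 2).
  s_3 = 0 + 1 + 0 + 0 = 1 ≡ 1 (mod 2).
s = (1, 1, 1)^T — this equals column 7 of H (binary 111), so error is at position 7.
Correct: flip bit 7 of r = 0011000 to get c = 0011001.


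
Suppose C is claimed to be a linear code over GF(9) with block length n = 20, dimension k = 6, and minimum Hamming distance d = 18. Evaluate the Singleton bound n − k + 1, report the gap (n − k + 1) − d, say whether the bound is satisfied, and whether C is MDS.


Singleton RHS = n − k + 1 = 15, slack = -3, bound violated (no such code; not MDS).

Singleton bound: d ≤ n − k + 1.
Here n = 20, k = 6, so n − k + 1 = 15.
Given d = 18, check d ≤ 15: NO.
Slack = (n − k + 1) − d = -3.
The slack is negative: d = 18 exceeds n − k + 1 = 15 by 3, so the Singleton bound is violated and no linear [20, 6, 18]_9 code can exist. In particular it is not MDS (MDS requires d = n − k + 1 exactly).
Description: the claimed parameters are [20, 6, 18]_9; such a code would be impossible (violates the Singleton bound).


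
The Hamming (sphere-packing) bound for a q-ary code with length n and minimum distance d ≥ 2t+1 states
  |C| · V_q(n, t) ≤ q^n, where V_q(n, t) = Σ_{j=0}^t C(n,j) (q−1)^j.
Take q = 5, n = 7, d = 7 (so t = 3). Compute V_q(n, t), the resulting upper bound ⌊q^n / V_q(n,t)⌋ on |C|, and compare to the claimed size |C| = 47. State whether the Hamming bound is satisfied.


V_q(n, t) = 2605, q^n = 78125, Hamming bound = 29, |C| = 47 > bound (violated).

Step 1: Compute V_q(n, t) = Σ_{j=0}^3 C(n, j) (q−1)^j.
  j = 0: C(7,0)·(4)^0 = 1·1 = 1.
  j = 1: C(7,1)·(4)^1 = 7·4 = 28.
  j = 2: C(7,2)·(4)^2 = 21·16 = 336.
  j = 3: C(7,3)·(4)^3 = 35·64 = 2240.
  V_q(n, t) = 1 + 28 + 336 + 2240 = 2605.
Step 2: q^n = 5^7 = 78125.
Step 3: Hamming bound ⌊q^n / V_q(n,t)⌋ = ⌊78125/2605⌋ = 29.
Step 4: Compare |C| = 47 to 29: violated.
The claimed |C| lies above the Hamming bound, so no 5-ary code of length 7 with d ≥ 7 can have 47 codewords.


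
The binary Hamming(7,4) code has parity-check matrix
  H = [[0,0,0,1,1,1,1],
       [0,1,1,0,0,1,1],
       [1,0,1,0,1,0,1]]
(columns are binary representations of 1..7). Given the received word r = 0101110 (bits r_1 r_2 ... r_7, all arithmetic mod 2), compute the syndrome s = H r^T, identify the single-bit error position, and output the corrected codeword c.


s = (1, 0, 1)^T, error position = 5, corrected codeword c = 0101010

Compute s = H r^T mod 2 one row at a time:
  s_1 = 1 + 1 + 1 + 0 = 3 ≡ 1 (mod 2).
  s_2 = 1 + 0 + 1 + 0 = 2 ≡ 0 (mod 2).
  s_3 = 0 + 0 + 1 + 0 = 1 ≡ 1 (mod 2).
s = (1, 0, 1)^T — this equals column 5 of H (binary 101), so error is at position 5.
Correct: flip bit 5 of r = 0101110 to get c = 0101010.


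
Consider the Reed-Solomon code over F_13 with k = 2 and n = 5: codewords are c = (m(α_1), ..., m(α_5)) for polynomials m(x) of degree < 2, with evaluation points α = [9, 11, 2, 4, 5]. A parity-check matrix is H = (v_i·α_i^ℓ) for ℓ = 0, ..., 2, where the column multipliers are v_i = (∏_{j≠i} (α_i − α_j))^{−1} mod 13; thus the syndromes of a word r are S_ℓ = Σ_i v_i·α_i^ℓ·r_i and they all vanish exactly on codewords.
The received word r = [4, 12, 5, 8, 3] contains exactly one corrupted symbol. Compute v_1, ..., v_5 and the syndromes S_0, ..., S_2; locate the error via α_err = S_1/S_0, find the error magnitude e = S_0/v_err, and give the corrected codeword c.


S = (10, 12, 4), error at position 1, error magnitude e = 8, c = [9, 12, 5, 8, 3].

Step 1: column multipliers v_i = (∏_{j≠i}(α_i − α_j))^{−1} mod 13.
  i = 1 (α = 9): (9−11)(9−2)(9−4)(9−5) = (−2)·7·5·4 = −280 ≡ 6, so v_1 = 6^{−1} = 11 (mod 13).
  i = 2 (α = 11): (11−9)(11−2)(11−4)(11−5) = 2·9·7·6 = 756 ≡ 2, so v_2 = 2^{−1} = 7 (mod 13).
  i = 3 (α = 2): (2−9)(2−11)(2−4)(2−5) = (−7)·(−9)·(−2)·(−3) = 378 ≡ 1, so v_3 = 1^{−1} = 1 (mod 13).
  i = 4 (α = 4): (4−9)(4−11)(4−2)(4−5) = (−5)·(−7)·2·(−1) = −70 ≡ 8, so v_4 = 8^{−1} = 5 (mod 13).
  i = 5 (α = 5): (5−9)(5−11)(5−2)(5−4) = (−4)·(−6)·3·1 = 72 ≡ 7, so v_5 = 7^{−1} = 2 (mod 13).
  v = [11, 7, 1, 5, 2].
Step 2: syndromes of r = [4, 12, 5, 8, 3] (all sums mod 13).
  S_0 = Σ v_i r_i = 11·4 + 7·12 + 1·5 + 5·8 + 2·3 = 179 ≡ 10.
  S_1 = Σ v_i α_i r_i = 11·9·4 + 7·11·12 + 1·2·5 + 5·4·8 + 2·5·3 = 1520 ≡ 12.
  α_i^2 mod 13 = [3, 4, 4, 3, 12].
  S_2 = Σ v_i α_i^2 r_i = 11·3·4 + 7·4·12 + 1·4·5 + 5·3·8 + 2·12·3 = 680 ≡ 4.
  S = (10, 12, 4) ≠ 0, so r is not a codeword (an error is present).
Step 3: locate the error. For a single error e at position i, S_ℓ = v_i·e·α_i^ℓ, so α_err = S_1/S_0.
  S_0^{−1} = 10^{−1} = 4 (mod 13), so α_err = 12·4 = 48 ≡ 9 = α_1. Error position i = 1.
  Consistency check: S_2/S_1 = 4·12 = 48 ≡ 9 = α_err ✓ (single-error assumption holds).
Step 4: error magnitude e = S_0/v_1 = S_0·∏_{j≠1}(α_1 − α_j) = 10·6 = 60 ≡ 8 (mod 13).
Step 5: correct position 1: c_1 = r_1 − e = 4 − 8 ≡ 9 (mod 13). Hence c = [9, 12, 5, 8, 3].
  Check: interpolating c through the α_i gives m(x) = 2 + 8·x (degree < 2) with m(α_i) = c_i for every i, so c is indeed a codeword.


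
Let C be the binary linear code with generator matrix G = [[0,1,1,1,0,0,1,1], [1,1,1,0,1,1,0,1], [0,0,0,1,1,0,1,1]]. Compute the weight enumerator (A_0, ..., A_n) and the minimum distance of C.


Weight distribution: A_0 = 1, A_3 = 2, A_4 = 1, A_5 = 2, A_6 = 2. Minimum distance d = 3.

Enumerate all 2^3 = 8 messages m ∈ F_2^3.
For each, compute codeword c = mG in F_2^8, then tally its weight.
  m = 000 → c = 00000000, weight = 0.
  m = 100 → c = 01110011, weight = 5.
  m = 010 → c = 11101101, weight = 6.
  m = 110 → c = 10011110, weight = 5.
  m = 001 → c = 00011011, weight = 4.
  m = 101 → c = 01101000, weight = 3.
  m = 011 → c = 11110110, weight = 6.
  m = 111 → c = 10000101, weight = 3.
Tally weights:
  weight 0: 1 codewords.
  weight 3: 2 codewords.
  weight 4: 1 codewords.
  weight 5: 2 codewords.
  weight 6: 2 codewords.
Minimum distance d = smallest w > 0 with A_w > 0 = 3.
Sanity: Σ A_w = 8 = 2^3 = 8 ✓.


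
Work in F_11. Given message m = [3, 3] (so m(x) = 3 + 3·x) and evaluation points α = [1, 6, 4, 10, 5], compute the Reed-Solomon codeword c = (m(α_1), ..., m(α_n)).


c = [6, 10, 4, 0, 7]

Message polynomial: m(x) = 3 + 3·x (mod 11).
For each evaluation point α_i, compute m(α_i) mod 11:
  α_1 = 1: Horner steps 3 → 6, so m(1) = 6.
  α_2 = 6: Horner steps 3 → 10, so m(6) = 10.
  α_3 = 4: Horner steps 3 → 4, so m(4) = 4.
  α_4 = 10: Horner steps 3 → 0, so m(10) = 0.
  α_5 = 5: Horner steps 3 → 7, so m(5) = 7.
Codeword c = [6, 10, 4, 0, 7] ∈ F_11^5.


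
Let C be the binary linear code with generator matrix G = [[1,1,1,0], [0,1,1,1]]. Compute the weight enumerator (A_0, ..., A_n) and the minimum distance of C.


Weight distribution: A_0 = 1, A_2 = 1, A_3 = 2. Minimum distance d = 2.

Enumerate all 2^2 = 4 messages m ∈ F_2^2.
For each, compute codeword c = mG in F_2^4, then tally its weight.
  m = 00 → c = 0000, weight = 0.
  m = 10 → c = 1110, weight = 3.
  m = 01 → c = 0111, weight = 3.
  m = 11 → c = 1001, weight = 2.
Tally weights:
  weight 0: 1 codewords.
  weight 2: 1 codewords.
  weight 3: 2 codewords.
Minimum distance d = smallest w > 0 with A_w > 0 = 2.
Sanity: Σ A_w = 4 = 2^2 = 4 ✓.


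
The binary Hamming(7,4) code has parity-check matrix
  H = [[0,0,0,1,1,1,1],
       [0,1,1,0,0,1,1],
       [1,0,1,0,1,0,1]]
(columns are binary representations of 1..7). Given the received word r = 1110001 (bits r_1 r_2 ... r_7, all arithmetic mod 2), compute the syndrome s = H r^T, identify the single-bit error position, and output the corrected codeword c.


s = (1, 1, 1)^T, error position = 7, corrected codeword c = 1110000

Compute s = H r^T mod 2 one row at a time:
  s_1 = 0 + 0 + 0 + 1 = 1 ≡ 1 (mod 2).
  s_2 = 1 + 1 + 0 + 1 = 3 ≡ 1 (mod 2).
  s_3 = 1 + 1 + 0 + 1 = 3 ≡ 1 (mod 2).
s = (1, 1, 1)^T — this equals column 7 of H (binary 111), so error is at position 7.
Correct: flip bit 7 of r = 1110001 to get c = 1110000.


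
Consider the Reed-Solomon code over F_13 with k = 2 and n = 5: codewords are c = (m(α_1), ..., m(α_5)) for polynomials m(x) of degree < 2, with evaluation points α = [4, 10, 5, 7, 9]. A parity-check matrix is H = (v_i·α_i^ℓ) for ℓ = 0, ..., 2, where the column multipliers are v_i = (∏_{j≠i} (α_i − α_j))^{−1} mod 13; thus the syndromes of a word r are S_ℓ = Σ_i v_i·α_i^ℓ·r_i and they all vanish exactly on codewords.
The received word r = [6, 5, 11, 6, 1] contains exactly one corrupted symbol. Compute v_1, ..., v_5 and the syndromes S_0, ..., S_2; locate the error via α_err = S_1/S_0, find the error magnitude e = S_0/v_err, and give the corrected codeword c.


S = (1, 4, 3), error at position 1, error magnitude e = 12, c = [7, 5, 11, 6, 1].

Step 1: column multipliers v_i = (∏_{j≠i}(α_i − α_j))^{−1} mod 13.
  i = 1 (α = 4): (4−10)(4−5)(4−7)(4−9) = (−6)·(−1)·(−3)·(−5) = 90 ≡ 12, so v_1 = 12^{−1} = 12 (mod 13).
  i = 2 (α = 10): (10−4)(10−5)(10−7)(10−9) = 6·5·3·1 = 90 ≡ 12, so v_2 = 12^{−1} = 12 (mod 13).
  i = 3 (α = 5): (5−4)(5−10)(5−7)(5−9) = 1·(−5)·(−2)·(−4) = −40 ≡ 12, so v_3 = 12^{−1} = 12 (mod 13).
  i = 4 (α = 7): (7−4)(7−10)(7−5)(7−9) = 3·(−3)·2·(−2) = 36 ≡ 10, so v_4 = 10^{−1} = 4 (mod 13).
  i = 5 (α = 9): (9−4)(9−10)(9−5)(9−7) = 5·(−1)·4·2 = −40 ≡ 12, so v_5 = 12^{−1} = 12 (mod 13).
  v = [12, 12, 12, 4, 12].
Step 2: syndromes of r = [6, 5, 11, 6, 1] (all sums mod 13).
  S_0 = Σ v_i r_i = 12·6 + 12·5 + 12·11 + 4·6 + 12·1 = 300 ≡ 1.
  S_1 = Σ v_i α_i r_i = 12·4·6 + 12·10·5 + 12·5·11 + 4·7·6 + 12·9·1 = 1824 ≡ 4.
  α_i^2 mod 13 = [3, 9, 12, 10, 3].
  S_2 = Σ v_i α_i^2 r_i = 12·3·6 + 12·9·5 + 12·12·11 + 4·10·6 + 12·3·1 = 2616 ≡ 3.
  S = (1, 4, 3) ≠ 0, so r is not a codeword (an error is present).
Step 3: locate the error. For a single error e at position i, S_ℓ = v_i·e·α_i^ℓ, so α_err = S_1/S_0.
  S_0^{−1} = 1^{−1} = 1 (mod 13), so α_err = 4·1 = 4 ≡ 4 = α_1. Error position i = 1.
  Consistency check: S_2/S_1 = 3·10 = 30 ≡ 4 = α_err ✓ (single-error assumption holds).
Step 4: error magnitude e = S_0/v_1 = S_0·∏_{j≠1}(α_1 − α_j) = 1·12 = 12 ≡ 12 (mod 13).
Step 5: correct position 1: c_1 = r_1 − e = 6 − 12 ≡ 7 (mod 13). Hence c = [7, 5, 11, 6, 1].
  Check: interpolating c through the α_i gives m(x) = 4 + 4·x (degree < 2) with m(α_i) = c_i for every i, so c is indeed a codeword.


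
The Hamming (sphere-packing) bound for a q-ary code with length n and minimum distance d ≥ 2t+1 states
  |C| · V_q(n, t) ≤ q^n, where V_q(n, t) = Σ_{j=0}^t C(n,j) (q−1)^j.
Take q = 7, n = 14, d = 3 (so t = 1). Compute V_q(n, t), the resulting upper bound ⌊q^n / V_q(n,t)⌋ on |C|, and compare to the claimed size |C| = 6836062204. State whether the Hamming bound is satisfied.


V_q(n, t) = 85, q^n = 678223072849, Hamming bound = 7979094974, |C| = 6836062204 ≤ bound (satisfied).

Step 1: Compute V_q(n, t) = Σ_{j=0}^1 C(n, j) (q−1)^j.
  j = 0: C(14,0)·(6)^0 = 1·1 = 1.
  j = 1: C(14,1)·(6)^1 = 14·6 = 84.
  V_q(n, t) = 1 + 84 = 85.
Step 2: q^n = 7^14 = 678223072849.
Step 3: Hamming bound ⌊q^n / V_q(n,t)⌋ = ⌊678223072849/85⌋ = 7979094974.
Step 4: Compare |C| = 6836062204 to 7979094974: satisfied.
The claimed |C| lies below the Hamming bound.


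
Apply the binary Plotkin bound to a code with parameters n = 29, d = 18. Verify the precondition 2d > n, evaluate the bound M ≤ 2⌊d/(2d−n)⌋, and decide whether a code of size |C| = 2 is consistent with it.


Plotkin bound M ≤ 4; given |C| = 2 ≤ bound (satisfied).

Check applicability: 2d = 36, n = 29.
2d − n = 7 > 0, so Plotkin applies.
Compute d/(2d−n) = 18/7 ≈ 2.5714.
⌊d/(2d−n)⌋ = 2.
Plotkin bound: M ≤ 2·2 = 4.
Given |C| = 2, check: satisfied.
This |C| is below the Plotkin bound.


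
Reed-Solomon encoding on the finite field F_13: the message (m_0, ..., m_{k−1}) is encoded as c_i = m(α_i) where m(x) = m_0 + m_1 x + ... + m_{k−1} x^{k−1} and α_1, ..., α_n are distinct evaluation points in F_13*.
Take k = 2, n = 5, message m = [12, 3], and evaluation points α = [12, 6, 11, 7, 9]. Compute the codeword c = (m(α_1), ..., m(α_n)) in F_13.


c = [9, 4, 6, 7, 0]

Message polynomial: m(x) = 12 + 3·x (mod 13).
For each evaluation point α_i, compute m(α_i) mod 13:
  α_1 = 12: Horner steps 3 → 9, so m(12) = 9.
  α_2 = 6: Horner steps 3 → 4, so m(6) = 4.
  α_3 = 11: Horner steps 3 → 6, so m(11) = 6.
  α_4 = 7: Horner steps 3 → 7, so m(7) = 7.
  α_5 = 9: Horner steps 3 → 0, so m(9) = 0.
Codeword c = [9, 4, 6, 7, 0] ∈ F_13^5.


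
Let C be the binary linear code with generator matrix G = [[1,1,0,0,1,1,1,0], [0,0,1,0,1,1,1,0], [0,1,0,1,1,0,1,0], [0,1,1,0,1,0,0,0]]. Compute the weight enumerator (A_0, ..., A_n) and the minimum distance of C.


Weight distribution: A_0 = 1, A_2 = 1, A_3 = 6, A_4 = 5, A_5 = 2, A_6 = 1. Minimum distance d = 2.

Enumerate all 2^4 = 16 messages m ∈ F_2^4.
For each, compute codeword c = mG in F_2^8, then tally its weight.
  m = 0000 → c = 00000000, weight = 0.
  m = 1000 → c = 11001110, weight = 5.
  m = 0100 → c = 00101110, weight = 4.
  m = 1100 → c = 11100000, weight = 3.
  m = 0010 → c = 01011010, weight = 4.
  m = 1010 → c = 10010100, weight = 3.
  m = 0110 → c = 01110100, weight = 4.
  m = 1110 → c = 10111010, weight = 5.
  m = 0001 → c = 01101000, weight = 3.
  m = 1001 → c = 10100110, weight = 4.
  m = 0101 → c = 01000110, weight = 3.
  m = 1101 → c = 10001000, weight = 2.
  m = 0011 → c = 00110010, weight = 3.
  m = 1011 → c = 11111100, weight = 6.
  m = 0111 → c = 00011100, weight = 3.
  m = 1111 → c = 11010010, weight = 4.
Tally weights:
  weight 0: 1 codewords.
  weight 2: 1 codewords.
  weight 3: 6 codewords.
  weight 4: 5 codewords.
  weight 5: 2 codewords.
  weight 6: 1 codewords.
Minimum distance d = smallest w > 0 with A_w > 0 = 2.
Sanity: Σ A_w = 16 = 2^4 = 16 ✓.


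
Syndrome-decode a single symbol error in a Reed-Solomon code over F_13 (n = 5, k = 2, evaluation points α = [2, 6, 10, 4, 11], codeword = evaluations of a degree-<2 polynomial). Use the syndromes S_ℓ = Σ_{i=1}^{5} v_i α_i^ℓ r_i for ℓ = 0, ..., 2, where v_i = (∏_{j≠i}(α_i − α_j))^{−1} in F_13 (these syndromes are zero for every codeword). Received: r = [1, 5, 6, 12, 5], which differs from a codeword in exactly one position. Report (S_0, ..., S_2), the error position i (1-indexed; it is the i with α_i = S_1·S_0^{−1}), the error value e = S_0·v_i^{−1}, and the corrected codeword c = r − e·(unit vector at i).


S = (2, 12, 7), error at position 2, error magnitude e = 8, c = [1, 10, 6, 12, 5].

Step 1: column multipliers v_i = (∏_{j≠i}(α_i − α_j))^{−1} mod 13.
  i = 1 (α = 2): (2−6)(2−10)(2−4)(2−11) = (−4)·(−8)·(−2)·(−9) = 576 ≡ 4, so v_1 = 4^{−1} = 10 (mod 13).
  i = 2 (α = 6): (6−2)(6−10)(6−4)(6−11) = 4·(−4)·2·(−5) = 160 ≡ 4, so v_2 = 4^{−1} = 10 (mod 13).
  i = 3 (α = 10): (10−2)(10−6)(10−4)(10−11) = 8·4·6·(−1) = −192 ≡ 3, so v_3 = 3^{−1} = 9 (mod 13).
  i = 4 (α = 4): (4−2)(4−6)(4−10)(4−11) = 2·(−2)·(−6)·(−7) = −168 ≡ 1, so v_4 = 1^{−1} = 1 (mod 13).
  i = 5 (α = 11): (11−2)(11−6)(11−10)(11−4) = 9·5·1·7 = 315 ≡ 3, so v_5 = 3^{−1} = 9 (mod 13).
  v = [10, 10, 9, 1, 9].
Step 2: syndromes of r = [1, 5, 6, 12, 5] (all sums mod 13).
  S_0 = Σ v_i r_i = 10·1 + 10·5 + 9·6 + 1·12 + 9·5 = 171 ≡ 2.
  S_1 = Σ v_i α_i r_i = 10·2·1 + 10·6·5 + 9·10·6 + 1·4·12 + 9·11·5 = 1403 ≡ 12.
  α_i^2 mod 13 = [4, 10, 9, 3, 4].
  S_2 = Σ v_i α_i^2 r_i = 10·4·1 + 10·10·5 + 9·9·6 + 1·3·12 + 9·4·5 = 1242 ≡ 7.
  S = (2, 12, 7) ≠ 0, so r is not a codeword (an error is present).
Step 3: locate the error. For a single error e at position i, S_ℓ = v_i·e·α_i^ℓ, so α_err = S_1/S_0.
  S_0^{−1} = 2^{−1} = 7 (mod 13), so α_err = 12·7 = 84 ≡ 6 = α_2. Error position i = 2.
  Consistency check: S_2/S_1 = 7·12 = 84 ≡ 6 = α_err ✓ (single-error assumption holds).
Step 4: error magnitude e = S_0/v_2 = S_0·∏_{j≠2}(α_2 − α_j) = 2·4 = 8 ≡ 8 (mod 13).
Step 5: correct position 2: c_2 = r_2 − e = 5 − 8 ≡ 10 (mod 13). Hence c = [1, 10, 6, 12, 5].
  Check: interpolating c through the α_i gives m(x) = 3 + 12·x (degree < 2) with m(α_i) = c_i for every i, so c is indeed a codeword.


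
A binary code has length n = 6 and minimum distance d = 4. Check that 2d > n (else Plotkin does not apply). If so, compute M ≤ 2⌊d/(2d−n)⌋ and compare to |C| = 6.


Plotkin bound M ≤ 4; given |C| = 6 > bound (violated).

Check applicability: 2d = 8, n = 6.
2d − n = 2 > 0, so Plotkin applies.
Compute d/(2d−n) = 4/2 ≈ 2.0000.
⌊d/(2d−n)⌋ = 2.
Plotkin bound: M ≤ 2·2 = 4.
Given |C| = 6, check: VIOLATED.
This |C| is above the Plotkin bound, so no binary code with n = 6, d = 4 and 6 codewords exists.


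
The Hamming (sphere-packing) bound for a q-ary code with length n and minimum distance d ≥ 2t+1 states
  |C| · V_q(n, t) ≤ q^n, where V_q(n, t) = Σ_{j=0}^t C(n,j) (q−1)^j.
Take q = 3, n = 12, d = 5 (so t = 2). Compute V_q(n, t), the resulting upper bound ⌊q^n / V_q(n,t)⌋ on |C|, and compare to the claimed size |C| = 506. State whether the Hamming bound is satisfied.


V_q(n, t) = 289, q^n = 531441, Hamming bound = 1838, |C| = 506 ≤ bound (satisfied).

Step 1: Compute V_q(n, t) = Σ_{j=0}^2 C(n, j) (q−1)^j.
  j = 0: C(12,0)·(2)^0 = 1·1 = 1.
  j = 1: C(12,1)·(2)^1 = 12·2 = 24.
  j = 2: C(12,2)·(2)^2 = 66·4 = 264.
  V_q(n, t) = 1 + 24 + 264 = 289.
Step 2: q^n = 3^12 = 531441.
Step 3: Hamming bound ⌊q^n / V_q(n,t)⌋ = ⌊531441/289⌋ = 1838.
Step 4: Compare |C| = 506 to 1838: satisfied.
The claimed |C| lies below the Hamming bound.


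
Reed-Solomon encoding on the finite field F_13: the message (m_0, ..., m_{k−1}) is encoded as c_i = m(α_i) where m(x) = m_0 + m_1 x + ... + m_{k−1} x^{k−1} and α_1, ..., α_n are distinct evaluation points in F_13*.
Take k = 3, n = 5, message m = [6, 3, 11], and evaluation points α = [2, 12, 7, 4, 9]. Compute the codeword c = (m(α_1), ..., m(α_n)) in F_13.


c = [4, 1, 7, 12, 1]

Message polynomial: m(x) = 6 + 3·x + 11·x^2 (mod 13).
For each evaluation point α_i, compute m(α_i) mod 13:
  α_1 = 2: Horner steps 11 → 12 → 4, so m(2) = 4.
  α_2 = 12: Horner steps 11 → 5 → 1, so m(12) = 1.
  α_3 = 7: Horner steps 11 → 2 → 7, so m(7) = 7.
  α_4 = 4: Horner steps 11 → 8 → 12, so m(4) = 12.
  α_5 = 9: Horner steps 11 → 11 → 1, so m(9) = 1.
Codeword c = [4, 1, 7, 12, 1] ∈ F_13^5.


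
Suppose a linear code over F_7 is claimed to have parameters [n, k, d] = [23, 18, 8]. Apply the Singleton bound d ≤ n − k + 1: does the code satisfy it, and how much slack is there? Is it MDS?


Singleton RHS = n − k + 1 = 6, slack = -2, bound violated (no such code; not MDS).

Singleton bound: d ≤ n − k + 1.
Here n = 23, k = 18, so n − k + 1 = 6.
Given d = 8, check d ≤ 6: NO.
Slack = (n − k + 1) − d = -2.
The slack is negative: d = 8 exceeds n − k + 1 = 6 by 2, so the Singleton bound is violated and no linear [23, 18, 8]_7 code can exist. In particular it is not MDS (MDS requires d = n − k + 1 exactly).
Description: the claimed parameters are [23, 18, 8]_7; such a code would be impossible (violates the Singleton bound).


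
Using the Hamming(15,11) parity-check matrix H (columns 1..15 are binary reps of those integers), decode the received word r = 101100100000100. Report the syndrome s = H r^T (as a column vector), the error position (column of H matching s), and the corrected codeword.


s = (1, 1, 0, 0)^T, error position = 12, corrected codeword c = 101100100001100

Compute s = H r^T mod 2 one row at a time:
  s_1 = 0 + 0 + 0 + 0 + 0 + 1 + 0 + 0 = 1 ≡ 1 (mod 2).
  s_2 = 1 + 0 + 0 + 1 + 0 + 1 + 0 + 0 = 3 ≡ 1 (mod 2).
  s_3 = 0 + 1 + 0 + 1 + 0 + 0 + 0 + 0 = 2 ≡ 0 (mod 2).
  s_4 = 1 + 1 + 0 + 1 + 0 + 0 + 1 + 0 = 4 ≡ 0 (mod 2).
s = (1, 1, 0, 0)^T — this equals column 12 of H (binary 1100), so error is at position 12.
Correct: flip bit 12 of r = 101100100000100 to get c = 101100100001100.


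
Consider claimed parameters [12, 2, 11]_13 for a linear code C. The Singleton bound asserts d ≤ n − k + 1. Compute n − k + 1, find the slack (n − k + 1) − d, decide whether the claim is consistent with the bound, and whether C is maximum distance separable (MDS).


Singleton RHS = n − k + 1 = 11, slack = 0, bound satisfied, MDS.

Singleton bound: d ≤ n − k + 1.
Here n = 12, k = 2, so n − k + 1 = 11.
Given d = 11, check d ≤ 11: YES.
Slack = (n − k + 1) − d = 0.
The code is MDS (slack = 0).
Description: the claimed parameters are [12, 2, 11]_13; such a code would be MDS (meets Singleton bound).


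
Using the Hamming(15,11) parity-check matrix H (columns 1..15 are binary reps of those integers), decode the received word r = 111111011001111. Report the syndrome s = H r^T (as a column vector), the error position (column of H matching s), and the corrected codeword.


s = (0, 1, 1, 0)^T, error position = 6, corrected codeword c = 111110011001111

Compute s = H r^T mod 2 one row at a time:
  s_1 = 1 + 1 + 0 + 0 + 1 + 1 + 1 + 1 = 6 ≡ 0 (mod 2).
  s_2 = 1 + 1 + 1 + 0 + 1 + 1 + 1 + 1 = 7 ≡ 1 (mod 2).
  s_3 = 1 + 1 + 1 + 0 + 0 + 0 + 1 + 1 = 5 ≡ 1 (mod 2).
  s_4 = 1 + 1 + 1 + 0 + 1 + 0 + 1 + 1 = 6 ≡ 0 (mod 2).
s = (0, 1, 1, 0)^T — this equals column 6 of H (binary 0110), so error is at position 6.
Correct: flip bit 6 of r = 111111011001111 to get c = 111110011001111.


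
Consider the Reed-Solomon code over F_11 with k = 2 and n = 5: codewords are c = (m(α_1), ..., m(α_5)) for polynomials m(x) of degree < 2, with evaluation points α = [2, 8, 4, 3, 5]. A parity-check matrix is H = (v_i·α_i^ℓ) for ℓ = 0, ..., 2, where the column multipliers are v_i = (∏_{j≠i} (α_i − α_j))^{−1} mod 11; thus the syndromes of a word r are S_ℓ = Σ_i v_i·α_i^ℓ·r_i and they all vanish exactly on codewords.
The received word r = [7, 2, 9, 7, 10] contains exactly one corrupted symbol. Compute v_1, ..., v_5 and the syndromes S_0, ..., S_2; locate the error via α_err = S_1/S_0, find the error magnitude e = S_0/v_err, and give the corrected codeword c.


S = (10, 8, 2), error at position 4, error magnitude e = 10, c = [7, 2, 9, 8, 10].

Step 1: column multipliers v_i = (∏_{j≠i}(α_i − α_j))^{−1} mod 11.
  i = 1 (α = 2): (2−8)(2−4)(2−3)(2−5) = (−6)·(−2)·(−1)·(−3) = 36 ≡ 3, so v_1 = 3^{−1} = 4 (mod 11).
  i = 2 (α = 8): (8−2)(8−4)(8−3)(8−5) = 6·4·5·3 = 360 ≡ 8, so v_2 = 8^{−1} = 7 (mod 11).
  i = 3 (α = 4): (4−2)(4−8)(4−3)(4−5) = 2·(−4)·1·(−1) = 8 ≡ 8, so v_3 = 8^{−1} = 7 (mod 11).
  i = 4 (α = 3): (3−2)(3−8)(3−4)(3−5) = 1·(−5)·(−1)·(−2) = −10 ≡ 1, so v_4 = 1^{−1} = 1 (mod 11).
  i = 5 (α = 5): (5−2)(5−8)(5−4)(5−3) = 3·(−3)·1·2 = −18 ≡ 4, so v_5 = 4^{−1} = 3 (mod 11).
  v = [4, 7, 7, 1, 3].
Step 2: syndromes of r = [7, 2, 9, 7, 10] (all sums mod 11).
  S_0 = Σ v_i r_i = 4·7 + 7·2 + 7·9 + 1·7 + 3·10 = 142 ≡ 10.
  S_1 = Σ v_i α_i r_i = 4·2·7 + 7·8·2 + 7·4·9 + 1·3·7 + 3·5·10 = 591 ≡ 8.
  α_i^2 mod 11 = [4, 9, 5, 9, 3].
  S_2 = Σ v_i α_i^2 r_i = 4·4·7 + 7·9·2 + 7·5·9 + 1·9·7 + 3·3·10 = 706 ≡ 2.
  S = (10, 8, 2) ≠ 0, so r is not a codeword (an error is present).
Step 3: locate the error. For a single error e at position i, S_ℓ = v_i·e·α_i^ℓ, so α_err = S_1/S_0.
  S_0^{−1} = 10^{−1} = 10 (mod 11), so α_err = 8·10 = 80 ≡ 3 = α_4. Error position i = 4.
  Consistency check: S_2/S_1 = 2·7 = 14 ≡ 3 = α_err ✓ (single-error assumption holds).
Step 4: error magnitude e = S_0/v_4 = S_0·∏_{j≠4}(α_4 − α_j) = 10·1 = 10 ≡ 10 (mod 11).
Step 5: correct position 4: c_4 = r_4 − e = 7 − 10 ≡ 8 (mod 11). Hence c = [7, 2, 9, 8, 10].
  Check: interpolating c through the α_i gives m(x) = 5 + 1·x (degree < 2) with m(α_i) = c_i for every i, so c is indeed a codeword.


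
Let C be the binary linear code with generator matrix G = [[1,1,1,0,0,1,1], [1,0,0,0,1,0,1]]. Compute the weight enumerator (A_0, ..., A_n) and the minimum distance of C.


Weight distribution: A_0 = 1, A_3 = 1, A_4 = 1, A_5 = 1. Minimum distance d = 3.

Enumerate all 2^2 = 4 messages m ∈ F_2^2.
For each, compute codeword c = mG in F_2^7, then tally its weight.
  m = 00 → c = 0000000, weight = 0.
  m = 10 → c = 1110011, weight = 5.
  m = 01 → c = 1000101, weight = 3.
  m = 11 → c = 0110110, weight = 4.
Tally weights:
  weight 0: 1 codewords.
  weight 3: 1 codewords.
  weight 4: 1 codewords.
  weight 5: 1 codewords.
Minimum distance d = smallest w > 0 with A_w > 0 = 3.
Sanity: Σ A_w = 4 = 2^2 = 4 ✓.


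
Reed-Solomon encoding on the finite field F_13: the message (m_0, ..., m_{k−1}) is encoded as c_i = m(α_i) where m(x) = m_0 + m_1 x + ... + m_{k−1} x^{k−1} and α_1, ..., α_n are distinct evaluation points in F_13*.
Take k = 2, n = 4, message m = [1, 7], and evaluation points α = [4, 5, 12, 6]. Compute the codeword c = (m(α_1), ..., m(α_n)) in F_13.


c = [3, 10, 7, 4]

Message polynomial: m(x) = 1 + 7·x (mod 13).
For each evaluation point α_i, compute m(α_i) mod 13:
  α_1 = 4: Horner steps 7 → 3, so m(4) = 3.
  α_2 = 5: Horner steps 7 → 10, so m(5) = 10.
  α_3 = 12: Horner steps 7 → 7, so m(12) = 7.
  α_4 = 6: Horner steps 7 → 4, so m(6) = 4.
Codeword c = [3, 10, 7, 4] ∈ F_13^4.


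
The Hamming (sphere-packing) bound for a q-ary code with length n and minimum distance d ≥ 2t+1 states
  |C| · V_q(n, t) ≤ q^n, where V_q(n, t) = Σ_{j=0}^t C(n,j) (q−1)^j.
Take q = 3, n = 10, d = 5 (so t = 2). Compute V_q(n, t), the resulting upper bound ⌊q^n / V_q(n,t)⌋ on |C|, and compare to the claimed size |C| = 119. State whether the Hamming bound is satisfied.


V_q(n, t) = 201, q^n = 59049, Hamming bound = 293, |C| = 119 ≤ bound (satisfied).

Step 1: Compute V_q(n, t) = Σ_{j=0}^2 C(n, j) (q−1)^j.
  j = 0: C(10,0)·(2)^0 = 1·1 = 1.
  j = 1: C(10,1)·(2)^1 = 10·2 = 20.
  j = 2: C(10,2)·(2)^2 = 45·4 = 180.
  V_q(n, t) = 1 + 20 + 180 = 201.
Step 2: q^n = 3^10 = 59049.
Step 3: Hamming bound ⌊q^n / V_q(n,t)⌋ = ⌊59049/201⌋ = 293.
Step 4: Compare |C| = 119 to 293: satisfied.
The claimed |C| lies below the Hamming bound.


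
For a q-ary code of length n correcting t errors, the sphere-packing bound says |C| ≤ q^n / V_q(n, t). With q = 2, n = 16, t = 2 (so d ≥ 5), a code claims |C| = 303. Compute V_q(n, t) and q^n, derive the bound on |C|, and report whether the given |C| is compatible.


V_q(n, t) = 137, q^n = 65536, Hamming bound = 478, |C| = 303 ≤ bound (satisfied).

Step 1: Compute V_q(n, t) = Σ_{j=0}^2 C(n, j) (q−1)^j.
  j = 0: C(16,0)·(1)^0 = 1·1 = 1.
  j = 1: C(16,1)·(1)^1 = 16·1 = 16.
  j = 2: C(16,2)·(1)^2 = 120·1 = 120.
  V_q(n, t) = 1 + 16 + 120 = 137.
Step 2: q^n = 2^16 = 65536.
Step 3: Hamming bound ⌊q^n / V_q(n,t)⌋ = ⌊65536/137⌋ = 478.
Step 4: Compare |C| = 303 to 478: satisfied.
The claimed |C| lies below the Hamming bound.


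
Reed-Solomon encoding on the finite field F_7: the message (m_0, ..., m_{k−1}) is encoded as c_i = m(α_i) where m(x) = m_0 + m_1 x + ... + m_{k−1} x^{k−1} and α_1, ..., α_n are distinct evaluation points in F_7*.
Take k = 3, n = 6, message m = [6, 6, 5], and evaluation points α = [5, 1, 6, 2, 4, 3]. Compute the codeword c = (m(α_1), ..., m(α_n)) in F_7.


c = [0, 3, 5, 3, 5, 6]

Message polynomial: m(x) = 6 + 6·x + 5·x^2 (mod 7).
For each evaluation point α_i, compute m(α_i) mod 7:
  α_1 = 5: Horner steps 5 → 3 → 0, so m(5) = 0.
  α_2 = 1: Horner steps 5 → 4 → 3, so m(1) = 3.
  α_3 = 6: Horner steps 5 → 1 → 5, so m(6) = 5.
  α_4 = 2: Horner steps 5 → 2 → 3, so m(2) = 3.
  α_5 = 4: Horner steps 5 → 5 → 5, so m(4) = 5.
  α_6 = 3: Horner steps 5 → 0 → 6, so m(3) = 6.
Codeword c = [0, 3, 5, 3, 5, 6] ∈ F_7^6.


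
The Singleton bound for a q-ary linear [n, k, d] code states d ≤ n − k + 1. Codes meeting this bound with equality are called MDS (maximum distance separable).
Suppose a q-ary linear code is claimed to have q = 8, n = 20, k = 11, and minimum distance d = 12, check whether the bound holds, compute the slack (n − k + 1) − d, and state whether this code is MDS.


Singleton RHS = n − k + 1 = 10, slack = -2, bound violated (no such code; not MDS).

Singleton bound: d ≤ n − k + 1.
Here n = 20, k = 11, so n − k + 1 = 10.
Given d = 12, check d ≤ 10: NO.
Slack = (n − k + 1) − d = -2.
The slack is negative: d = 12 exceeds n − k + 1 = 10 by 2, so the Singleton bound is violated and no linear [20, 11, 12]_8 code can exist. In particular it is not MDS (MDS requires d = n − k + 1 exactly).
Description: the claimed parameters are [20, 11, 12]_8; such a code would be impossible (violates the Singleton bound).


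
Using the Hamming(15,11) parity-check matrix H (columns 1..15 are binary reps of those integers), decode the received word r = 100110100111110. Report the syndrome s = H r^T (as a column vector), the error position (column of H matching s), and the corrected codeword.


s = (1, 0, 0, 1)^T, error position = 9, corrected codeword c = 100110101111110

Compute s = H r^T mod 2 one row at a time:
  s_1 = 0 + 0 + 1 + 1 + 1 + 1 + 1 + 0 = 5 ≡ 1 (mod 2).
  s_2 = 1 + 1 + 0 + 1 + 1 + 1 + 1 + 0 = 6 ≡ 0 (mod 2).
  s_3 = 0 + 0 + 0 + 1 + 1 + 1 + 1 + 0 = 4 ≡ 0 (mod 2).
  s_4 = 1 + 0 + 1 + 1 + 0 + 1 + 1 + 0 = 5 ≡ 1 (mod 2).
s = (1, 0, 0, 1)^T — this equals column 9 of H (binary 1001), so error is at position 9.
Correct: flip bit 9 of r = 100110100111110 to get c = 100110101111110.


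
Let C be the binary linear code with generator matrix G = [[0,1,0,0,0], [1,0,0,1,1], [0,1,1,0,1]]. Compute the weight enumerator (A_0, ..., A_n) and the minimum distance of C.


Weight distribution: A_0 = 1, A_1 = 1, A_2 = 1, A_3 = 3, A_4 = 2. Minimum distance d = 1.

Enumerate all 2^3 = 8 messages m ∈ F_2^3.
For each, compute codeword c = mG in F_2^5, then tally its weight.
  m = 000 → c = 00000, weight = 0.
  m = 100 → c = 01000, weight = 1.
  m = 010 → c = 10011, weight = 3.
  m = 110 → c = 11011, weight = 4.
  m = 001 → c = 01101, weight = 3.
  m = 101 → c = 00101, weight = 2.
  m = 011 → c = 11110, weight = 4.
  m = 111 → c = 10110, weight = 3.
Tally weights:
  weight 0: 1 codewords.
  weight 1: 1 codewords.
  weight 2: 1 codewords.
  weight 3: 3 codewords.
  weight 4: 2 codewords.
Minimum distance d = smallest w > 0 with A_w > 0 = 1.
Sanity: Σ A_w = 8 = 2^3 = 8 ✓.


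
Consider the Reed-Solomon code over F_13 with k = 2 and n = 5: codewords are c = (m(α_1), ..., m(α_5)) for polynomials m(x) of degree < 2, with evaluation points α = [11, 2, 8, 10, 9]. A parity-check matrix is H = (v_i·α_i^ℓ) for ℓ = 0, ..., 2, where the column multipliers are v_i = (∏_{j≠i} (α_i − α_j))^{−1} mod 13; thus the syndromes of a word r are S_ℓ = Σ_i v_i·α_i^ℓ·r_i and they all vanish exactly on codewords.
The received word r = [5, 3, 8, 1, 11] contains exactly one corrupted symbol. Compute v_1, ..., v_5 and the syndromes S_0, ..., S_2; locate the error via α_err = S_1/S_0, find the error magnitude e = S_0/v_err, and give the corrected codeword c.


S = (7, 12, 2), error at position 1, error magnitude e = 1, c = [4, 3, 8, 1, 11].

Step 1: column multipliers v_i = (∏_{j≠i}(α_i − α_j))^{−1} mod 13.
  i = 1 (α = 11): (11−2)(11−8)(11−10)(11−9) = 9·3·1·2 = 54 ≡ 2, so v_1 = 2^{−1} = 7 (mod 13).
  i = 2 (α = 2): (2−11)(2−8)(2−10)(2−9) = (−9)·(−6)·(−8)·(−7) = 3024 ≡ 8, so v_2 = 8^{−1} = 5 (mod 13).
  i = 3 (α = 8): (8−11)(8−2)(8−10)(8−9) = (−3)·6·(−2)·(−1) = −36 ≡ 3, so v_3 = 3^{−1} = 9 (mod 13).
  i = 4 (α = 10): (10−11)(10−2)(10−8)(10−9) = (−1)·8·2·1 = −16 ≡ 10, so v_4 = 10^{−1} = 4 (mod 13).
  i = 5 (α = 9): (9−11)(9−2)(9−8)(9−10) = (−2)·7·1·(−1) = 14 ≡ 1, so v_5 = 1^{−1} = 1 (mod 13).
  v = [7, 5, 9, 4, 1].
Step 2: syndromes of r = [5, 3, 8, 1, 11] (all sums mod 13).
  S_0 = Σ v_i r_i = 7·5 + 5·3 + 9·8 + 4·1 + 1·11 = 137 ≡ 7.
  S_1 = Σ v_i α_i r_i = 7·11·5 + 5·2·3 + 9·8·8 + 4·10·1 + 1·9·11 = 1130 ≡ 12.
  α_i^2 mod 13 = [4, 4, 12, 9, 3].
  S_2 = Σ v_i α_i^2 r_i = 7·4·5 + 5·4·3 + 9·12·8 + 4·9·1 + 1·3·11 = 1133 ≡ 2.
  S = (7, 12, 2) ≠ 0, so r is not a codeword (an error is present).
Step 3: locate the error. For a single error e at position i, S_ℓ = v_i·e·α_i^ℓ, so α_err = S_1/S_0.
  S_0^{−1} = 7^{−1} = 2 (mod 13), so α_err = 12·2 = 24 ≡ 11 = α_1. Error position i = 1.
  Consistency check: S_2/S_1 = 2·12 = 24 ≡ 11 = α_err ✓ (single-error assumption holds).
Step 4: error magnitude e = S_0/v_1 = S_0·∏_{j≠1}(α_1 − α_j) = 7·2 = 14 ≡ 1 (mod 13).
Step 5: correct position 1: c_1 = r_1 − e = 5 − 1 ≡ 4 (mod 13). Hence c = [4, 3, 8, 1, 11].
  Check: interpolating c through the α_i gives m(x) = 10 + 3·x (degree < 2) with m(α_i) = c_i for every i, so c is indeed a codeword.
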